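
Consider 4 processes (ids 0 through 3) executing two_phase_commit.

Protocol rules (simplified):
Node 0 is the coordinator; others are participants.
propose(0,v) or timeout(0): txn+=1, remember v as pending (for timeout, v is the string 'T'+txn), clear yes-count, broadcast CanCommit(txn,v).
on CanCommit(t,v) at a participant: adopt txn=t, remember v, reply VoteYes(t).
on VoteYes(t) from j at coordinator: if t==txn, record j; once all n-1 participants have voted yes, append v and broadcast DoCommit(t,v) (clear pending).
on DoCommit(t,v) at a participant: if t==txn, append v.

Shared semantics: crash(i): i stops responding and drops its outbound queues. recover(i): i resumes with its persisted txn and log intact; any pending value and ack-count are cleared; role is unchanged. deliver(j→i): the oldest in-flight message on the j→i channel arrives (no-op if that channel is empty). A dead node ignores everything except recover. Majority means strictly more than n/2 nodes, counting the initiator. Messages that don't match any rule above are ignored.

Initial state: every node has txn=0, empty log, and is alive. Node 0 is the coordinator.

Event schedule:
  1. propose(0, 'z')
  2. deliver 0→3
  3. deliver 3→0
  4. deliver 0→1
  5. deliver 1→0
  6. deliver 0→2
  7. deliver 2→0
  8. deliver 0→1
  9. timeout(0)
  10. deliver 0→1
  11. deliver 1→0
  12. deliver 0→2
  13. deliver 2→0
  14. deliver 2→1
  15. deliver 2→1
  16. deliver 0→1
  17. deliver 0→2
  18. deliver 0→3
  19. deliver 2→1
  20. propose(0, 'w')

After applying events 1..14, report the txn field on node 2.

1

1. propose(0,'z'):  <0:coor t1 ->
2. deliver 0→3:  <3:part t1 ->
3. deliver 3→0:  nop
4. deliver 0→1:  <1:part t1 ->
5. deliver 1→0:  nop
6. deliver 0→2:  <2:part t1 ->
7. deliver 2→0:  <0:coor t1 z>
8. deliver 0→1:  <1:part t1 z>
9. timeout(0):  <0:coor t2 z>
10. deliver 0→1:  <1:part t2 z>
11. deliver 1→0:  nop
12. deliver 0→2:  <2:part t1 z>
13. deliver 2→0:  nop
14. deliver 2→1:  nop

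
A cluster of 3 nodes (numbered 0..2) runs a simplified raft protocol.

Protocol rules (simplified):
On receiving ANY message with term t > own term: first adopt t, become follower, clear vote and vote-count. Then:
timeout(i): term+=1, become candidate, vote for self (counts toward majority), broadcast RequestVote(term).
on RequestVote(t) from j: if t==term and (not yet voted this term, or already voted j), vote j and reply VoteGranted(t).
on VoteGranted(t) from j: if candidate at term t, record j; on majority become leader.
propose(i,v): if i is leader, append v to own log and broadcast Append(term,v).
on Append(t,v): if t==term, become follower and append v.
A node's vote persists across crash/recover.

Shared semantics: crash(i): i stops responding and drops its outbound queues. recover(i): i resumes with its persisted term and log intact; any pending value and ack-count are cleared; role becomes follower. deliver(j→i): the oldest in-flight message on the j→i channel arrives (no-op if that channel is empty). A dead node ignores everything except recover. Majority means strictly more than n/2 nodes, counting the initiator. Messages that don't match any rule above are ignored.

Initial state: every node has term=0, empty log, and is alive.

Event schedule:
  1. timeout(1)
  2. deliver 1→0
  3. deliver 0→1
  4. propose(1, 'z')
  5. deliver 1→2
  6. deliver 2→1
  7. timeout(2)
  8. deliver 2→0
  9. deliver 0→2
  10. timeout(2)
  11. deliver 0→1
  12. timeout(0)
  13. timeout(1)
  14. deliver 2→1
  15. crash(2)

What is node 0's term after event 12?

3

step 1 timeout(1): 1={cand,t=1,log=-}
step 2 deliver 1→0: 0={foll,t=1,log=-}
step 3 deliver 0→1: 1={lead,t=1,log=-}
step 4 propose(1,'z'): 1={lead,t=1,log=z}
step 5 deliver 1→2: 2={foll,t=1,log=-}
step 6 deliver 2→1: —
step 7 timeout(2): 2={cand,t=2,log=-}
step 8 deliver 2→0: 0={foll,t=2,log=-}
step 9 deliver 0→2: 2={lead,t=2,log=-}
step 10 timeout(2): 2={cand,t=3,log=-}
step 11 deliver 0→1: —
step 12 timeout(0): 0={cand,t=3,log=-}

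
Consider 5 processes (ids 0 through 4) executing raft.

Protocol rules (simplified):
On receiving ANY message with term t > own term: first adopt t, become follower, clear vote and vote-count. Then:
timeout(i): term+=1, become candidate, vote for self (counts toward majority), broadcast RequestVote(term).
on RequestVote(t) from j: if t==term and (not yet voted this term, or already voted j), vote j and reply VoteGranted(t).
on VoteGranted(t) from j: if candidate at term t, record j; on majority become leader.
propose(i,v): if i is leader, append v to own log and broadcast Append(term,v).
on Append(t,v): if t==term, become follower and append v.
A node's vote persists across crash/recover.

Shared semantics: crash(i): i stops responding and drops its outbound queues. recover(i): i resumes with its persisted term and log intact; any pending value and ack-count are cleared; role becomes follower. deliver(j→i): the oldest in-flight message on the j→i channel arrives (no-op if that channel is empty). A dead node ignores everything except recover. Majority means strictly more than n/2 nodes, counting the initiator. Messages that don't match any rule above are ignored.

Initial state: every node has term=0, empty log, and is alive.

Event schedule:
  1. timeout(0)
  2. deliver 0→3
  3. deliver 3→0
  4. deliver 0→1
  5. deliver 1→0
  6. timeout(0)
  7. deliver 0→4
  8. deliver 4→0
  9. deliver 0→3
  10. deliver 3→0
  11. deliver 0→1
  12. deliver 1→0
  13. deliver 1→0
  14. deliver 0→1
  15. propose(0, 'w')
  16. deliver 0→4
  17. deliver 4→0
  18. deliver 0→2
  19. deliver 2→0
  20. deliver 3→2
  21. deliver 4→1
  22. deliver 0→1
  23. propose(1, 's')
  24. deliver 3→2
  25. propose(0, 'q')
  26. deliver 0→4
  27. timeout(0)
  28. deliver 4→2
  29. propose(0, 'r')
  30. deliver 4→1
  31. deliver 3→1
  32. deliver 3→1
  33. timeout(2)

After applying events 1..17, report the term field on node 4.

2

[1] timeout(0) → N0(cand t1 [-])
[2] deliver 0→3 → N3(foll t1 [-])
[3] deliver 3→0 → ∅
[4] deliver 0→1 → N1(foll t1 [-])
[5] deliver 1→0 → N0(lead t1 [-])
[6] timeout(0) → N0(cand t2 [-])
[7] deliver 0→4 → N4(foll t1 [-])
[8] deliver 4→0 → ∅
[9] deliver 0→3 → N3(foll t2 [-])
[10] deliver 3→0 → ∅
[11] deliver 0→1 → N1(foll t2 [-])
[12] deliver 1→0 → N0(lead t2 [-])
[13] deliver 1→0 → ∅
[14] deliver 0→1 → ∅
[15] propose(0,'w') → N0(lead t2 [w])
[16] deliver 0→4 → N4(foll t2 [-])
[17] deliver 4→0 → ∅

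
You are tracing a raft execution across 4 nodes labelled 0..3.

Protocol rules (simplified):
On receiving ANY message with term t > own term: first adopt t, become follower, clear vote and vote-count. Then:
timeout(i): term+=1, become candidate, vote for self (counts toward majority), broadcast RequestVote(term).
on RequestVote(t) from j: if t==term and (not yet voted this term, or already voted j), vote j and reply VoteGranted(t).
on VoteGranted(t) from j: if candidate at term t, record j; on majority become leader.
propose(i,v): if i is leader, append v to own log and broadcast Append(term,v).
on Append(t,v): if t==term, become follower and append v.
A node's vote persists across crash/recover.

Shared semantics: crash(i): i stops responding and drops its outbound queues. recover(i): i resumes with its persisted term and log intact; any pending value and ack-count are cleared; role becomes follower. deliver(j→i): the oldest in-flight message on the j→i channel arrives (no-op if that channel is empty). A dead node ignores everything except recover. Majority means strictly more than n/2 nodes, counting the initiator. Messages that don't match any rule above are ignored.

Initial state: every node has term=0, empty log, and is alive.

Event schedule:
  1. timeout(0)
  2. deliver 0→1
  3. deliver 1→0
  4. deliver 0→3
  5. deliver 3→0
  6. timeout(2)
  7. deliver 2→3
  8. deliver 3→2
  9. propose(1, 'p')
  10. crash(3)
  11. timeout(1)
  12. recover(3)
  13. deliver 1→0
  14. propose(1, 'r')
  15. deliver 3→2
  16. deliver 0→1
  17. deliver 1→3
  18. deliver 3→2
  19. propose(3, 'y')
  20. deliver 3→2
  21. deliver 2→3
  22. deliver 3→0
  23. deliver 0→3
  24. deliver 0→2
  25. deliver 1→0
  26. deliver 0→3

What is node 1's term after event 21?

2

1. timeout(0):  <0:cand t1 ->
2. deliver 0→1:  <1:foll t1 ->
3. deliver 1→0:  nop
4. deliver 0→3:  <3:foll t1 ->
5. deliver 3→0:  <0:lead t1 ->
6. timeout(2):  <2:cand t1 ->
7. deliver 2→3:  nop
8. deliver 3→2:  nop
9. propose(1,'p'):  nop
10. crash(3):  <3:✗foll t1 ->
11. timeout(1):  <1:cand t2 ->
12. recover(3):  <3:foll t1 ->
13. deliver 1→0:  <0:foll t2 ->
14. propose(1,'r'):  nop
15. deliver 3→2:  nop
16. deliver 0→1:  nop
17. deliver 1→3:  <3:foll t2 ->
18. deliver 3→2:  nop
19. propose(3,'y'):  nop
20. deliver 3→2:  nop
21. deliver 2→3:  nop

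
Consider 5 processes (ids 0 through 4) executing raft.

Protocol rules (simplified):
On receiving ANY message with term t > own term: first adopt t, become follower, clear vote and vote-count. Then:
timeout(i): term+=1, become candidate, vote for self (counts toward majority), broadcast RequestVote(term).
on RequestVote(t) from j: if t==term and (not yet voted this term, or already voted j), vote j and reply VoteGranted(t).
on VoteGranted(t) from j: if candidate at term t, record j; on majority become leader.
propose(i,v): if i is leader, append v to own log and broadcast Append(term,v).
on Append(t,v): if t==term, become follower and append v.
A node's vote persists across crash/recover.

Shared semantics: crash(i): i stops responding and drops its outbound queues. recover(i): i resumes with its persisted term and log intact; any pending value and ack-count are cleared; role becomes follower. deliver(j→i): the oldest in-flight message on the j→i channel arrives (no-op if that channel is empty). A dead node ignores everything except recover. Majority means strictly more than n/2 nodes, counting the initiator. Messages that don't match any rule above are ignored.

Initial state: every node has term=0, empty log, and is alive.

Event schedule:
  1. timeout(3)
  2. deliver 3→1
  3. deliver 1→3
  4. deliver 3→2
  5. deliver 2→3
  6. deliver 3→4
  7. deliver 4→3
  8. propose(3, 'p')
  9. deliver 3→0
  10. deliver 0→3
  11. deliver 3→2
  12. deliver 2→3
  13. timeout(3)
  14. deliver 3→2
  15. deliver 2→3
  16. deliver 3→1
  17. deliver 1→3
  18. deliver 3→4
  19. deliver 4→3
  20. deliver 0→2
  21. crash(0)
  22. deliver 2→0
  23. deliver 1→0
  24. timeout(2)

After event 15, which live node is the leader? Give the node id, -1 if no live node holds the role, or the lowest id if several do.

-1

step 1 timeout(3): 3={cand,t=1,log=-}
step 2 deliver 3→1: 1={foll,t=1,log=-}
step 3 deliver 1→3: —
step 4 deliver 3→2: 2={foll,t=1,log=-}
step 5 deliver 2→3: 3={lead,t=1,log=-}
step 6 deliver 3→4: 4={foll,t=1,log=-}
step 7 deliver 4→3: —
step 8 propose(3,'p'): 3={lead,t=1,log=p}
step 9 deliver 3→0: 0={foll,t=1,log=-}
step 10 deliver 0→3: —
step 11 deliver 3→2: 2={foll,t=1,log=p}
step 12 deliver 2→3: —
step 13 timeout(3): 3={cand,t=2,log=p}
step 14 deliver 3→2: 2={foll,t=2,log=p}
step 15 deliver 2→3: —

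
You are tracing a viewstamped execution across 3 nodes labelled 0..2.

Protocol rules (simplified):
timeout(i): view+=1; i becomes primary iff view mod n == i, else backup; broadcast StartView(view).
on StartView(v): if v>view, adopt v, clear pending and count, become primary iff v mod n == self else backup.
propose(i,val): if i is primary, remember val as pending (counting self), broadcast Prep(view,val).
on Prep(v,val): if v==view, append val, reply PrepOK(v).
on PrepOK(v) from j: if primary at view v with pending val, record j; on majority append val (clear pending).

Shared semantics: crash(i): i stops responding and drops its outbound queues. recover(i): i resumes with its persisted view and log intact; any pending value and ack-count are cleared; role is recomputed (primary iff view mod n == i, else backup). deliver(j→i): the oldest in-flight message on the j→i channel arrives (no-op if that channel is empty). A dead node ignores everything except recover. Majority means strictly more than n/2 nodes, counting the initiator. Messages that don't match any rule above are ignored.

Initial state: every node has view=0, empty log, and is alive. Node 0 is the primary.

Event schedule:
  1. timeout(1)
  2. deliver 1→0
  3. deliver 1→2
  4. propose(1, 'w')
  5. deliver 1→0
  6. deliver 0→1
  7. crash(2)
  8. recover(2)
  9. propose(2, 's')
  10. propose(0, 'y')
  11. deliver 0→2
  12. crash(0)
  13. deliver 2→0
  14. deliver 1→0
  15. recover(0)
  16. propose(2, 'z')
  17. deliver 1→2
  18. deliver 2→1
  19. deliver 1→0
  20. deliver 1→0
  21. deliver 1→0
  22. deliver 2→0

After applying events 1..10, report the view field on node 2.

e1 timeout(1): 1[prim,v=1,-]
e2 deliver 1→0: 0[back,v=1,-]
e3 deliver 1→2: 2[back,v=1,-]
e4 propose(1,'w'): ·
e5 deliver 1→0: 0[back,v=1,w]
e6 deliver 0→1: 1[prim,v=1,w]
e7 crash(2): 2[✗back,v=1,-]
e8 recover(2): 2[back,v=1,-]
e9 propose(2,'s'): ·
e10 propose(0,'y'): ·

1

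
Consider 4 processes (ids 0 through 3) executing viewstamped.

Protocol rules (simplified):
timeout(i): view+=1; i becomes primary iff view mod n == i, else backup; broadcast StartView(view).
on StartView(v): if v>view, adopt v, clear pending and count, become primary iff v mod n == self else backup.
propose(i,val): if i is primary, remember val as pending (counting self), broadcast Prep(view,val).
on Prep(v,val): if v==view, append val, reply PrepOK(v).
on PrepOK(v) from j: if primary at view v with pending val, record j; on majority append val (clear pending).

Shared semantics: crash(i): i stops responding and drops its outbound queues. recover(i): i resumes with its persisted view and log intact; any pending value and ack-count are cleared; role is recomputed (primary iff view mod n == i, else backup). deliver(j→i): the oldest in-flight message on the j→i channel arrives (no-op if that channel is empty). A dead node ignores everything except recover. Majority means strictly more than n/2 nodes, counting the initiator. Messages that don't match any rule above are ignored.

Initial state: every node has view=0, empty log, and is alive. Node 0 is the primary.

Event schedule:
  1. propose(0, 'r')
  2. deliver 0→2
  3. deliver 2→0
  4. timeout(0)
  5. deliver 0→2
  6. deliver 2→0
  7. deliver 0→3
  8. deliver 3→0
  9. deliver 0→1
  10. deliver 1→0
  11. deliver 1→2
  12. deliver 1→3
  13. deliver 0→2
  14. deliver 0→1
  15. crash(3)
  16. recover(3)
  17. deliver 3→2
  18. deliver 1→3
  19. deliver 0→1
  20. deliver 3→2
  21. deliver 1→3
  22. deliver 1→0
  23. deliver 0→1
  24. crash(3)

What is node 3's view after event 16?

0

after 1 — propose(0,'r'): ·
after 2 — deliver 0→2: n2:back/v0/[r]
after 3 — deliver 2→0: ·
after 4 — timeout(0): n0:back/v1/[-]
after 5 — deliver 0→2: n2:back/v1/[r]
after 6 — deliver 2→0: ·
after 7 — deliver 0→3: n3:back/v0/[r]
after 8 — deliver 3→0: ·
after 9 — deliver 0→1: n1:back/v0/[r]
after 10 — deliver 1→0: ·
after 11 — deliver 1→2: ·
after 12 — deliver 1→3: ·
after 13 — deliver 0→2: ·
after 14 — deliver 0→1: n1:prim/v1/[r]
after 15 — crash(3): n3:✗back/v0/[r]
after 16 — recover(3): n3:back/v0/[r]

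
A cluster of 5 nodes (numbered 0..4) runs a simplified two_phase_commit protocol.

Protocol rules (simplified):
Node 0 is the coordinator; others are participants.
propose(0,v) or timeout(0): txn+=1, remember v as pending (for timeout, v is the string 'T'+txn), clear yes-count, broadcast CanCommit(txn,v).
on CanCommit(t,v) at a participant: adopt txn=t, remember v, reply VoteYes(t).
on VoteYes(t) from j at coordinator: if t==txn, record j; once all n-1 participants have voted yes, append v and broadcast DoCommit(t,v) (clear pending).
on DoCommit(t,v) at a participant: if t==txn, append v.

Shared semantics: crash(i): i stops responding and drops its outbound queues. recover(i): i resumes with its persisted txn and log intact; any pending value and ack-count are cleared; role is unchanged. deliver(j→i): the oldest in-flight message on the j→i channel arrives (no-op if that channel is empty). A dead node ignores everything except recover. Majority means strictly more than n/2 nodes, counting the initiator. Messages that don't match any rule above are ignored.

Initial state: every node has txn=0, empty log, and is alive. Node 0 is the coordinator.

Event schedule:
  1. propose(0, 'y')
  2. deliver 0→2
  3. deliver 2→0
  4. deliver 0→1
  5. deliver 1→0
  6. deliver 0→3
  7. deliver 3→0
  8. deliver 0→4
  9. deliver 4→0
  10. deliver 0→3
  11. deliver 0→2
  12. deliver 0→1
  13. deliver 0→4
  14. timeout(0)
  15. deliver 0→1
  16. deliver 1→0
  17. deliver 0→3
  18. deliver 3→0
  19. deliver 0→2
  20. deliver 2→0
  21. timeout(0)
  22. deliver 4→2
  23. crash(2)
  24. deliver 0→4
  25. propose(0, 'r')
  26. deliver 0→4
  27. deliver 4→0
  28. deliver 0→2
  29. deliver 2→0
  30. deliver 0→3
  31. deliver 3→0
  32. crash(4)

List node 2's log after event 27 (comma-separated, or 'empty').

[1] propose(0,'y') → N0(coor t1 [-])
[2] deliver 0→2 → N2(part t1 [-])
[3] deliver 2→0 → ∅
[4] deliver 0→1 → N1(part t1 [-])
[5] deliver 1→0 → ∅
[6] deliver 0→3 → N3(part t1 [-])
[7] deliver 3→0 → ∅
[8] deliver 0→4 → N4(part t1 [-])
[9] deliver 4→0 → N0(coor t1 [y])
[10] deliver 0→3 → N3(part t1 [y])
[11] deliver 0→2 → N2(part t1 [y])
[12] deliver 0→1 → N1(part t1 [y])
[13] deliver 0→4 → N4(part t1 [y])
[14] timeout(0) → N0(coor t2 [y])
[15] deliver 0→1 → N1(part t2 [y])
[16] deliver 1→0 → ∅
[17] deliver 0→3 → N3(part t2 [y])
[18] deliver 3→0 → ∅
[19] deliver 0→2 → N2(part t2 [y])
[20] deliver 2→0 → ∅
[21] timeout(0) → N0(coor t3 [y])
[22] deliver 4→2 → ∅
[23] crash(2) → N2(✗part t2 [y])
[24] deliver 0→4 → N4(part t2 [y])
[25] propose(0,'r') → N0(coor t4 [y])
[26] deliver 0→4 → N4(part t3 [y])
[27] deliver 4→0 → ∅

y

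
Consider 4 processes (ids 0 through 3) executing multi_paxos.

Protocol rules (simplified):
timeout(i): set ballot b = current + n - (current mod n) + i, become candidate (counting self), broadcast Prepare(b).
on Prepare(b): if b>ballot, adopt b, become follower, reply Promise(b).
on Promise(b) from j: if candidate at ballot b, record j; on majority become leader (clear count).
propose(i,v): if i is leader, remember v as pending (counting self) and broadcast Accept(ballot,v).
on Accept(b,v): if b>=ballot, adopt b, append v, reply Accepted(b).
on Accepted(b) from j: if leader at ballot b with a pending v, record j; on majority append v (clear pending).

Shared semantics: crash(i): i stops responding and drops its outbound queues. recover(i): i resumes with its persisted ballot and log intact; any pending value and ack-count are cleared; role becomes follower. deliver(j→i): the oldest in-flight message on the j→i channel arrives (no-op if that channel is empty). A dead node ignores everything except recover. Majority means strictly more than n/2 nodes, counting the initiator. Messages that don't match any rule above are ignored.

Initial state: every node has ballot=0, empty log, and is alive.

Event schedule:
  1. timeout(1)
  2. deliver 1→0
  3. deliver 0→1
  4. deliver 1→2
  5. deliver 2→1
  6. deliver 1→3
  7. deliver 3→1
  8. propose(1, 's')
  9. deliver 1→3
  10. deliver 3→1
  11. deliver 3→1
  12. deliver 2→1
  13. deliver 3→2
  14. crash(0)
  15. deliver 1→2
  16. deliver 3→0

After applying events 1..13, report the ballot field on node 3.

[1] timeout(1) → N1(cand b5 [-])
[2] deliver 1→0 → N0(foll b5 [-])
[3] deliver 0→1 → ∅
[4] deliver 1→2 → N2(foll b5 [-])
[5] deliver 2→1 → N1(lead b5 [-])
[6] deliver 1→3 → N3(foll b5 [-])
[7] deliver 3→1 → ∅
[8] propose(1,'s') → ∅
[9] deliver 1→3 → N3(foll b5 [s])
[10] deliver 3→1 → ∅
[11] deliver 3→1 → ∅
[12] deliver 2→1 → ∅
[13] deliver 3→2 → ∅

5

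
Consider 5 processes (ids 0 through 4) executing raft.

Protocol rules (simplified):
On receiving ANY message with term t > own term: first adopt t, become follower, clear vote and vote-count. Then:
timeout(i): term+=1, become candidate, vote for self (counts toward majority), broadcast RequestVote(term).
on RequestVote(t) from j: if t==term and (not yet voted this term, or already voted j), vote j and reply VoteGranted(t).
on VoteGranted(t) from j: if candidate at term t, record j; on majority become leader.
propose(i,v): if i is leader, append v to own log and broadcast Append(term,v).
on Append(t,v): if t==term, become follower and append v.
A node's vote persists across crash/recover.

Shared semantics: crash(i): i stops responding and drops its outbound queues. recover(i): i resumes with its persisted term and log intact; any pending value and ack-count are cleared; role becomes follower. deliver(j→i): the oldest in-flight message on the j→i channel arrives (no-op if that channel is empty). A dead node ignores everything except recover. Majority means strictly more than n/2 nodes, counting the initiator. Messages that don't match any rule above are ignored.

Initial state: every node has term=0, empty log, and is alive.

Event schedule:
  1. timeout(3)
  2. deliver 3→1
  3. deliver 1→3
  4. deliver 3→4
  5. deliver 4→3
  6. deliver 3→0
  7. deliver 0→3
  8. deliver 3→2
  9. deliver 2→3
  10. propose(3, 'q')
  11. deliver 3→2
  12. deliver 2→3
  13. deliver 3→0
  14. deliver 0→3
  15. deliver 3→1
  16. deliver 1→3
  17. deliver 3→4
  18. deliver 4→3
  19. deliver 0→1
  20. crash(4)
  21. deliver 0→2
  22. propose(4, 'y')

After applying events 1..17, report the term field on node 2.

1

e1 timeout(3): 3[cand,t=1,-]
e2 deliver 3→1: 1[foll,t=1,-]
e3 deliver 1→3: ·
e4 deliver 3→4: 4[foll,t=1,-]
e5 deliver 4→3: 3[lead,t=1,-]
e6 deliver 3→0: 0[foll,t=1,-]
e7 deliver 0→3: ·
e8 deliver 3→2: 2[foll,t=1,-]
e9 deliver 2→3: ·
e10 propose(3,'q'): 3[lead,t=1,q]
e11 deliver 3→2: 2[foll,t=1,q]
e12 deliver 2→3: ·
e13 deliver 3→0: 0[foll,t=1,q]
e14 deliver 0→3: ·
e15 deliver 3→1: 1[foll,t=1,q]
e16 deliver 1→3: ·
e17 deliver 3→4: 4[foll,t=1,q]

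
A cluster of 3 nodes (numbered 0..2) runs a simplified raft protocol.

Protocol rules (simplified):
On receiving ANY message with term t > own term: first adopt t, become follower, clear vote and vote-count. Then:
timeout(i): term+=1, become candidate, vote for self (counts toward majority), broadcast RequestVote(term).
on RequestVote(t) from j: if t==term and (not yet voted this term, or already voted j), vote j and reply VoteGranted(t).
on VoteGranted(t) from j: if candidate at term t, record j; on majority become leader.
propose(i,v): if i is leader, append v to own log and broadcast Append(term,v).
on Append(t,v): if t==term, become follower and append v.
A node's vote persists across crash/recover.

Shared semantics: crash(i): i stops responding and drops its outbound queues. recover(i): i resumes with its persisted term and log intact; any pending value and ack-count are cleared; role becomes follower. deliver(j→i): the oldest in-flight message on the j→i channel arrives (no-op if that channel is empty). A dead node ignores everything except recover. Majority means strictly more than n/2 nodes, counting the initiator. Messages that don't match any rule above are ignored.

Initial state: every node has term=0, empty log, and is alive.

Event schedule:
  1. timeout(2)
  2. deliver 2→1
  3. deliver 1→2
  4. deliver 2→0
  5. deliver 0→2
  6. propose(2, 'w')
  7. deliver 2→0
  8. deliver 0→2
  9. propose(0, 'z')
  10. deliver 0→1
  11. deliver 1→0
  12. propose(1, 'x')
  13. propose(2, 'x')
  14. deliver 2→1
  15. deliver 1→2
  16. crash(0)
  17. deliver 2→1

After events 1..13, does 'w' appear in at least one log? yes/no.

yes

[1] timeout(2) → N2(cand t1 [-])
[2] deliver 2→1 → N1(foll t1 [-])
[3] deliver 1→2 → N2(lead t1 [-])
[4] deliver 2→0 → N0(foll t1 [-])
[5] deliver 0→2 → ∅
[6] propose(2,'w') → N2(lead t1 [w])
[7] deliver 2→0 → N0(foll t1 [w])
[8] deliver 0→2 → ∅
[9] propose(0,'z') → ∅
[10] deliver 0→1 → ∅
[11] deliver 1→0 → ∅
[12] propose(1,'x') → ∅
[13] propose(2,'x') → N2(lead t1 [w,x])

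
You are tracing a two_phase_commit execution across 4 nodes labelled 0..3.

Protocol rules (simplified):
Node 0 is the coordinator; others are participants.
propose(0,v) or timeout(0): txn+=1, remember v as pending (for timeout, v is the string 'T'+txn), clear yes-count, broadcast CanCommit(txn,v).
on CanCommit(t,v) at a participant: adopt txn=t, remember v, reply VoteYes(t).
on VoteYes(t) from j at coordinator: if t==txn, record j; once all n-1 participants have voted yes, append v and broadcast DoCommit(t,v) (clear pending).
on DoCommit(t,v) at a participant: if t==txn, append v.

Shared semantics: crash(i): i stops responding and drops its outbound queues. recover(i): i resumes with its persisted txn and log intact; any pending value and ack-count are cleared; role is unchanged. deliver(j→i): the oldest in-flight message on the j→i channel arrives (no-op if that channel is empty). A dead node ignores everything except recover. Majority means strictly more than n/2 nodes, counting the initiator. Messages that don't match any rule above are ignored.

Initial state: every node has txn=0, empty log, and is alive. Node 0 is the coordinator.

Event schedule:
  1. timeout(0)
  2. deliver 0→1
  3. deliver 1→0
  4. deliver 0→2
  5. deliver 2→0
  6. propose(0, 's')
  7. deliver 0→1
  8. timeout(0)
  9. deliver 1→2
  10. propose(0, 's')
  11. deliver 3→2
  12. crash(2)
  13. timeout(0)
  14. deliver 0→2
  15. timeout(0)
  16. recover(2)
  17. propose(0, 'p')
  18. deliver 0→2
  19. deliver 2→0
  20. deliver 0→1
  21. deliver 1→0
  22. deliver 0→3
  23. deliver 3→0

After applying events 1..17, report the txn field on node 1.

1. timeout(0):  <0:coor t1 ->
2. deliver 0→1:  <1:part t1 ->
3. deliver 1→0:  nop
4. deliver 0→2:  <2:part t1 ->
5. deliver 2→0:  nop
6. propose(0,'s'):  <0:coor t2 ->
7. deliver 0→1:  <1:part t2 ->
8. timeout(0):  <0:coor t3 ->
9. deliver 1→2:  nop
10. propose(0,'s'):  <0:coor t4 ->
11. deliver 3→2:  nop
12. crash(2):  <2:✗part t1 ->
13. timeout(0):  <0:coor t5 ->
14. deliver 0→2:  nop
15. timeout(0):  <0:coor t6 ->
16. recover(2):  <2:part t1 ->
17. propose(0,'p'):  <0:coor t7 ->

2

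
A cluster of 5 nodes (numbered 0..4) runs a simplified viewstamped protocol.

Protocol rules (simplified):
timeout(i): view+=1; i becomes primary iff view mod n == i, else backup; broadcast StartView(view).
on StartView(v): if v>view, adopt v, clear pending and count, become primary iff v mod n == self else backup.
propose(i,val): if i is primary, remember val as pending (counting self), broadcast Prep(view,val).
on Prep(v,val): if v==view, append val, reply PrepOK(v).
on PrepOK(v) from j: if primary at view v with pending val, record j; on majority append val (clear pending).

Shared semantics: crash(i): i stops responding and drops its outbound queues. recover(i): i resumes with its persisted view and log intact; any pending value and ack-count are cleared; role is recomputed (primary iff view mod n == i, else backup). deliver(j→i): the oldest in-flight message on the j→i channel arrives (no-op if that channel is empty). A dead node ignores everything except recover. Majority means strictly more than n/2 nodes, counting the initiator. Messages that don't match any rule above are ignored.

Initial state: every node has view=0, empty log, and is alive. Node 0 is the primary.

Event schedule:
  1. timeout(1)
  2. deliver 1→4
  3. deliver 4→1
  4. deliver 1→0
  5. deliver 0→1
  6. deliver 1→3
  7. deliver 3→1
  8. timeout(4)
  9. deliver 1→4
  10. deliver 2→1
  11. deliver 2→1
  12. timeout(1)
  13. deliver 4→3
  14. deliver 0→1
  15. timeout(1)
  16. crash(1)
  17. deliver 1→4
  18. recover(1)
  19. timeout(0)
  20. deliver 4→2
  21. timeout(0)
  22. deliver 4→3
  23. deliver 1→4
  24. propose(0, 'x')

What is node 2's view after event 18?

0

1. timeout(1):  <1:prim v1 ->
2. deliver 1→4:  <4:back v1 ->
3. deliver 4→1:  nop
4. deliver 1→0:  <0:back v1 ->
5. deliver 0→1:  nop
6. deliver 1→3:  <3:back v1 ->
7. deliver 3→1:  nop
8. timeout(4):  <4:back v2 ->
9. deliver 1→4:  nop
10. deliver 2→1:  nop
11. deliver 2→1:  nop
12. timeout(1):  <1:back v2 ->
13. deliver 4→3:  <3:back v2 ->
14. deliver 0→1:  nop
15. timeout(1):  <1:back v3 ->
16. crash(1):  <1:✗back v3 ->
17. deliver 1→4:  nop
18. recover(1):  <1:back v3 ->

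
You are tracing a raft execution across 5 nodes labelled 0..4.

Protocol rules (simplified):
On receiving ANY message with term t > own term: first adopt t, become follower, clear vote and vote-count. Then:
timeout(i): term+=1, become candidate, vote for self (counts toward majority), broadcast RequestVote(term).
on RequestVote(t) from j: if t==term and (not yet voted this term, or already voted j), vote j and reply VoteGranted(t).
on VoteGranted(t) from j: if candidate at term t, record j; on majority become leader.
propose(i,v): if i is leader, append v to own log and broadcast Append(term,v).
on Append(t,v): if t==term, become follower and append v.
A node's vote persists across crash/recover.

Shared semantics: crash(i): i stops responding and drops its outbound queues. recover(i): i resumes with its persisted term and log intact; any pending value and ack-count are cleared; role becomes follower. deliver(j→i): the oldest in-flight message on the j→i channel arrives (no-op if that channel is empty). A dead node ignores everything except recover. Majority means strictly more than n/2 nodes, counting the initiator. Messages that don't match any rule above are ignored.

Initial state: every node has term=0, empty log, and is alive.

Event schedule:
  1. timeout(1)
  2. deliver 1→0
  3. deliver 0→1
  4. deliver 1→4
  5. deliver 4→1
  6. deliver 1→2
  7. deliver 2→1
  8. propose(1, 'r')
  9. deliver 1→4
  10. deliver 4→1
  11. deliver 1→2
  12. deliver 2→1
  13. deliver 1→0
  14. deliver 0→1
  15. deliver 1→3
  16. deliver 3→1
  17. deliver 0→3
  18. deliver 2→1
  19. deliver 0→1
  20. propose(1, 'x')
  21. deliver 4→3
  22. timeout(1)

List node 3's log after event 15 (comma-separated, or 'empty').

1. timeout(1):  <1:cand t1 ->
2. deliver 1→0:  <0:foll t1 ->
3. deliver 0→1:  nop
4. deliver 1→4:  <4:foll t1 ->
5. deliver 4→1:  <1:lead t1 ->
6. deliver 1→2:  <2:foll t1 ->
7. deliver 2→1:  nop
8. propose(1,'r'):  <1:lead t1 r>
9. deliver 1→4:  <4:foll t1 r>
10. deliver 4→1:  nop
11. deliver 1→2:  <2:foll t1 r>
12. deliver 2→1:  nop
13. deliver 1→0:  <0:foll t1 r>
14. deliver 0→1:  nop
15. deliver 1→3:  <3:foll t1 ->

empty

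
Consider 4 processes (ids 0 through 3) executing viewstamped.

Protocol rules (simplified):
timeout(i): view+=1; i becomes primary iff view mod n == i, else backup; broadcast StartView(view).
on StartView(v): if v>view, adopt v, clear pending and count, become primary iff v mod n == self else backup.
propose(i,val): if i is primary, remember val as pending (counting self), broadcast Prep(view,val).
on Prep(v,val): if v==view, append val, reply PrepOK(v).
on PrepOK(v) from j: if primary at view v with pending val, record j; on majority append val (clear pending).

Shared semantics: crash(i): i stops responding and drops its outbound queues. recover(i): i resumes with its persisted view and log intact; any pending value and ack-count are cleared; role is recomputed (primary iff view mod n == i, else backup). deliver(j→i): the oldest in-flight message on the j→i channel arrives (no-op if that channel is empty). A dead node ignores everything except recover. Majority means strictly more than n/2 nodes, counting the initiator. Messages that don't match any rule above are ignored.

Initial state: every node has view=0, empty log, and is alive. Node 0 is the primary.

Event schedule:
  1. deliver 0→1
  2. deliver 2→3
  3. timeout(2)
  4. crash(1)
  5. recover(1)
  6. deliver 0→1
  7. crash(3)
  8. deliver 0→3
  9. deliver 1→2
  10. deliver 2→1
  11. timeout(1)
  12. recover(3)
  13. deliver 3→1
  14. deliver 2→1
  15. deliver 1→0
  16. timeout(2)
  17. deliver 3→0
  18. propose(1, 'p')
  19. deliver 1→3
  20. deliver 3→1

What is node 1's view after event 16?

1. deliver 0→1:  nop
2. deliver 2→3:  nop
3. timeout(2):  <2:back v1 ->
4. crash(1):  <1:✗back v0 ->
5. recover(1):  <1:back v0 ->
6. deliver 0→1:  nop
7. crash(3):  <3:✗back v0 ->
8. deliver 0→3:  nop
9. deliver 1→2:  nop
10. deliver 2→1:  <1:prim v1 ->
11. timeout(1):  <1:back v2 ->
12. recover(3):  <3:back v0 ->
13. deliver 3→1:  nop
14. deliver 2→1:  nop
15. deliver 1→0:  <0:back v2 ->
16. timeout(2):  <2:prim v2 ->

2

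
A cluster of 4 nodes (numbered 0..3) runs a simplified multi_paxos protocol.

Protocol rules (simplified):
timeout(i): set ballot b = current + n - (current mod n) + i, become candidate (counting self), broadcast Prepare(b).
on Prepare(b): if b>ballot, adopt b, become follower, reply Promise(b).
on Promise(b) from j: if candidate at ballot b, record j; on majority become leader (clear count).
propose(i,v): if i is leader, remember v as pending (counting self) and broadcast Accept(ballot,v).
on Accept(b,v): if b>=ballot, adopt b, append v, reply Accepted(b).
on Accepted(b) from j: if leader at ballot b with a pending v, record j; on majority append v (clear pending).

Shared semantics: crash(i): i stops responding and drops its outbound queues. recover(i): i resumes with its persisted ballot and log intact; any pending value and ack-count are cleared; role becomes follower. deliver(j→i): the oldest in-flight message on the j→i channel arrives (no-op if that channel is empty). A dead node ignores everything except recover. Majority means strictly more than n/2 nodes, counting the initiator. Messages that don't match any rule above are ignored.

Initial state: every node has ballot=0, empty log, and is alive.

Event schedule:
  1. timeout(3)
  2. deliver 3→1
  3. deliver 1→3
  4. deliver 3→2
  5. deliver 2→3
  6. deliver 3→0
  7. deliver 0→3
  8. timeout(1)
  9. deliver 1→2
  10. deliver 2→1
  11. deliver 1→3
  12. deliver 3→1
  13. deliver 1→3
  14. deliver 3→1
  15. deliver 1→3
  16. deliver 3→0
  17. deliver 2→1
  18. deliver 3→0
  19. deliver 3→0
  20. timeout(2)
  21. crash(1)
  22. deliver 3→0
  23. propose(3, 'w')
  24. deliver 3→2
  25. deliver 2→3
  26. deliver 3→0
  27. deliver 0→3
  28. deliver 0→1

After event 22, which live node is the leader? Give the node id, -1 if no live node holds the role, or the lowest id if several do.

1. timeout(3):  <3:cand b7 ->
2. deliver 3→1:  <1:foll b7 ->
3. deliver 1→3:  nop
4. deliver 3→2:  <2:foll b7 ->
5. deliver 2→3:  <3:lead b7 ->
6. deliver 3→0:  <0:foll b7 ->
7. deliver 0→3:  nop
8. timeout(1):  <1:cand b9 ->
9. deliver 1→2:  <2:foll b9 ->
10. deliver 2→1:  nop
11. deliver 1→3:  <3:foll b9 ->
12. deliver 3→1:  <1:lead b9 ->
13. deliver 1→3:  nop
14. deliver 3→1:  nop
15. deliver 1→3:  nop
16. deliver 3→0:  nop
17. deliver 2→1:  nop
18. deliver 3→0:  nop
19. deliver 3→0:  nop
20. timeout(2):  <2:cand b14 ->
21. crash(1):  <1:✗lead b9 ->
22. deliver 3→0:  nop

-1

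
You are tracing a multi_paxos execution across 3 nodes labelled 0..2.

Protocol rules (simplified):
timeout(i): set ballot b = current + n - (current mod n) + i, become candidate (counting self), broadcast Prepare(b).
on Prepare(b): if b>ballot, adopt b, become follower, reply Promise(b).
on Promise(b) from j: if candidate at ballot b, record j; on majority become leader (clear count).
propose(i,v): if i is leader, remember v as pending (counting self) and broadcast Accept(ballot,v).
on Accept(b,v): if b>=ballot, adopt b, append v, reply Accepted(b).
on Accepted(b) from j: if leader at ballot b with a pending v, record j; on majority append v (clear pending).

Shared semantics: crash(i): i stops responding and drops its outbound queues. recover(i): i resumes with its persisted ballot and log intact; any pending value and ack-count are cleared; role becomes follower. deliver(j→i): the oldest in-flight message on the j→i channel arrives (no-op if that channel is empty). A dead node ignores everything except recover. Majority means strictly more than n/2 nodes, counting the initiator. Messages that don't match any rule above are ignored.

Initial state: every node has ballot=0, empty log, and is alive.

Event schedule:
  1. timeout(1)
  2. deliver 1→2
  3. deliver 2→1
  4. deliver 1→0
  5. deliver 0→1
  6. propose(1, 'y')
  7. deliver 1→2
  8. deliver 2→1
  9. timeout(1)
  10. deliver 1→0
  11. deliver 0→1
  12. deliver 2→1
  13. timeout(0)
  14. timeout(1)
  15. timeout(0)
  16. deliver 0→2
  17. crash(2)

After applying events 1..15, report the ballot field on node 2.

1. timeout(1):  <1:cand b4 ->
2. deliver 1→2:  <2:foll b4 ->
3. deliver 2→1:  <1:lead b4 ->
4. deliver 1→0:  <0:foll b4 ->
5. deliver 0→1:  nop
6. propose(1,'y'):  nop
7. deliver 1→2:  <2:foll b4 y>
8. deliver 2→1:  <1:lead b4 y>
9. timeout(1):  <1:cand b7 y>
10. deliver 1→0:  <0:foll b4 y>
11. deliver 0→1:  nop
12. deliver 2→1:  nop
13. timeout(0):  <0:cand b6 y>
14. timeout(1):  <1:cand b10 y>
15. timeout(0):  <0:cand b9 y>

4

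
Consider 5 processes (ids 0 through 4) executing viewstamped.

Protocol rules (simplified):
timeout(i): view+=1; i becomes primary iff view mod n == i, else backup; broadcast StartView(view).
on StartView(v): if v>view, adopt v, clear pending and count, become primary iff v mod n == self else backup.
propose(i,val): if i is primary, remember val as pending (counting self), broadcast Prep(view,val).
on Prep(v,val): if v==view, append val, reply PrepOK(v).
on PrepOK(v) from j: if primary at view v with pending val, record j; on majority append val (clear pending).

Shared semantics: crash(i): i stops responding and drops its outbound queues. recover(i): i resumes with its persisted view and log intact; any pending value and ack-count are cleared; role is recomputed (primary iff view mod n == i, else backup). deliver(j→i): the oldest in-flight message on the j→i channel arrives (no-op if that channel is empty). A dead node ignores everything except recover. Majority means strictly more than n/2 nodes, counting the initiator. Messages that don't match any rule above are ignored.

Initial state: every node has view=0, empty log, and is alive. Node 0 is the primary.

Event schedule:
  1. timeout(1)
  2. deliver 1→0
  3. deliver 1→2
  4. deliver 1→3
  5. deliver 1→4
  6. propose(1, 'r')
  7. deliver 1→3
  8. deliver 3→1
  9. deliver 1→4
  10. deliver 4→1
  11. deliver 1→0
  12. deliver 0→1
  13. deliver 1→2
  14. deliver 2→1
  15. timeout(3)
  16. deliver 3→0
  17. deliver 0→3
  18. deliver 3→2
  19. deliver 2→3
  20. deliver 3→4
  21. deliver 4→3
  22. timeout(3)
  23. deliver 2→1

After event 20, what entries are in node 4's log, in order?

e1 timeout(1): 1[prim,v=1,-]
e2 deliver 1→0: 0[back,v=1,-]
e3 deliver 1→2: 2[back,v=1,-]
e4 deliver 1→3: 3[back,v=1,-]
e5 deliver 1→4: 4[back,v=1,-]
e6 propose(1,'r'): ·
e7 deliver 1→3: 3[back,v=1,r]
e8 deliver 3→1: ·
e9 deliver 1→4: 4[back,v=1,r]
e10 deliver 4→1: 1[prim,v=1,r]
e11 deliver 1→0: 0[back,v=1,r]
e12 deliver 0→1: ·
e13 deliver 1→2: 2[back,v=1,r]
e14 deliver 2→1: ·
e15 timeout(3): 3[back,v=2,r]
e16 deliver 3→0: 0[back,v=2,r]
e17 deliver 0→3: ·
e18 deliver 3→2: 2[prim,v=2,r]
e19 deliver 2→3: ·
e20 deliver 3→4: 4[back,v=2,r]

r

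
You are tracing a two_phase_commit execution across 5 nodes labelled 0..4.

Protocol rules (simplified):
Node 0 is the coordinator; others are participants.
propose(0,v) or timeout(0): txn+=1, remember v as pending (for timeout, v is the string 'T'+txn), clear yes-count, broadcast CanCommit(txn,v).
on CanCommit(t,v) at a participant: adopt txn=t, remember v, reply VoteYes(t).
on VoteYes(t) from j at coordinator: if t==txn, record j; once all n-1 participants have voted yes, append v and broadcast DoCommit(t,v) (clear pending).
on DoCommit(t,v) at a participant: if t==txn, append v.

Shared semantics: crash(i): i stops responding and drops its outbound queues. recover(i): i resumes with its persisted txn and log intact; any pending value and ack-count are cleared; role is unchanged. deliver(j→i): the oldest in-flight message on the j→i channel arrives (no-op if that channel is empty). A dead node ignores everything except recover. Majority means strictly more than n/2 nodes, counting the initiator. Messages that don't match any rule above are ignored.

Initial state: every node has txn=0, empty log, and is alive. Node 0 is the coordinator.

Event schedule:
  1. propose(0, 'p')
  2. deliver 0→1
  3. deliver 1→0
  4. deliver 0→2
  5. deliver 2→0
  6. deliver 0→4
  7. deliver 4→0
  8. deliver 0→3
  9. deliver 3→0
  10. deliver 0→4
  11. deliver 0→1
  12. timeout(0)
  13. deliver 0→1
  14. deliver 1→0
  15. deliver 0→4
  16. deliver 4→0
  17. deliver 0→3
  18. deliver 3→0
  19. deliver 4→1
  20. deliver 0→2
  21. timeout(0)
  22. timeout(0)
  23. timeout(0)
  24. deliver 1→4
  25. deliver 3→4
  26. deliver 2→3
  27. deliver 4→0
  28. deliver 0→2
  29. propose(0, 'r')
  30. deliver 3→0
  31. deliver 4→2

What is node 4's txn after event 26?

2

e1 propose(0,'p'): 0[coor,t=1,-]
e2 deliver 0→1: 1[part,t=1,-]
e3 deliver 1→0: ·
e4 deliver 0→2: 2[part,t=1,-]
e5 deliver 2→0: ·
e6 deliver 0→4: 4[part,t=1,-]
e7 deliver 4→0: ·
e8 deliver 0→3: 3[part,t=1,-]
e9 deliver 3→0: 0[coor,t=1,p]
e10 deliver 0→4: 4[part,t=1,p]
e11 deliver 0→1: 1[part,t=1,p]
e12 timeout(0): 0[coor,t=2,p]
e13 deliver 0→1: 1[part,t=2,p]
e14 deliver 1→0: ·
e15 deliver 0→4: 4[part,t=2,p]
e16 deliver 4→0: ·
e17 deliver 0→3: 3[part,t=1,p]
e18 deliver 3→0: ·
e19 deliver 4→1: ·
e20 deliver 0→2: 2[part,t=1,p]
e21 timeout(0): 0[coor,t=3,p]
e22 timeout(0): 0[coor,t=4,p]
e23 timeout(0): 0[coor,t=5,p]
e24 deliver 1→4: ·
e25 deliver 3→4: ·
e26 deliver 2→3: ·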